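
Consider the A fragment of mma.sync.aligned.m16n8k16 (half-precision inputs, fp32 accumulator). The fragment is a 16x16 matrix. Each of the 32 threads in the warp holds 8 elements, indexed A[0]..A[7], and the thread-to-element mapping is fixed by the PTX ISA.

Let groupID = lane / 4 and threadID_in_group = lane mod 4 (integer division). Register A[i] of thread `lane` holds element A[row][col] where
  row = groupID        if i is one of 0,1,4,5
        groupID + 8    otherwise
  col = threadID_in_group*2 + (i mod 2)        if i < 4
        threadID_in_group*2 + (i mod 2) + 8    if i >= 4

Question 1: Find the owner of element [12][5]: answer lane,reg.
r=12->g=4,rb=1  c=5->cb=0,t=2,b0=1
L=4*4+2=18  i=0*4+1*2+1=3

18,3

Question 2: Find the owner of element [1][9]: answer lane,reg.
4,5

r: 1->gid=1,r8=0  c: 9->c8=1,tid=0,i&1=1
L=1*4+0=4  i=1*4+0*2+1=5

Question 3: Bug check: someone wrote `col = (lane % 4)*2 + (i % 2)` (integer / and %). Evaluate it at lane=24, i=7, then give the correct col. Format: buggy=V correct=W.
`(lane % 4)*2 + (i % 2)`[24,7]→1
lane 24→24/4=6, 24 mod 4=0
i=7  r:6+8→14  c:2·0+1+8→9
col: 1 vs 9

buggy=1 correct=9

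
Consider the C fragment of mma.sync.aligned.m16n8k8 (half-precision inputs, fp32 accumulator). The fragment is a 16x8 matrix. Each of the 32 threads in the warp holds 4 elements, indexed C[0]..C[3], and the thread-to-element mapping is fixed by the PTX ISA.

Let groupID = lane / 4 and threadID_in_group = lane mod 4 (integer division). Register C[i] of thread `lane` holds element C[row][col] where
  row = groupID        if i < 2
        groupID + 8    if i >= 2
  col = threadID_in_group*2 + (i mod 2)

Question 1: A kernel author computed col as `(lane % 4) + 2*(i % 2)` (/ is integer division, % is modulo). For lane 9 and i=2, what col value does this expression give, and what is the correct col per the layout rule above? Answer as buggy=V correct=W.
`(lane % 4) + 2*(i % 2)`[9,2]=>1
lane 9: grp=2 (9/4), tig=1 (9%4)
i=2: r=2+8=10, c=1*2+0=2
col: 1 vs 2

buggy=1 correct=2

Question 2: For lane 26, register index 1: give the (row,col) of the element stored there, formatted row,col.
lane 26⇒26/4=6, 26 mod 4=2
i=1  r:6+0⇒6  c:2·2+1⇒5

6,5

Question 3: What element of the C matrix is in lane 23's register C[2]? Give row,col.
13,6

23: gid=5,tid=3
[2] (5+8,3*2+0) = (13,6)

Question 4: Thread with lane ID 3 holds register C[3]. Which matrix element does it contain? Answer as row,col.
8,7

lane 3→3/4=0, 3 mod 4=3
i=3  r:0+8→8  c:2·3+1→7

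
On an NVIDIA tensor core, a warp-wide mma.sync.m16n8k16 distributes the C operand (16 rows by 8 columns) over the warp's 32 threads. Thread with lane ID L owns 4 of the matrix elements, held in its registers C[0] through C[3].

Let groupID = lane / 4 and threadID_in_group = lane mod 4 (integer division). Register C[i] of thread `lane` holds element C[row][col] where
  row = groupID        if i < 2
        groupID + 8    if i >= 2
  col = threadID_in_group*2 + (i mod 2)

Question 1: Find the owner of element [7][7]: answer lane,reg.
r: 7->gid=7,r8=0  c: 7->tid=3,i&1=1
L=7*4+3=31  i=0*2+1=1

31,1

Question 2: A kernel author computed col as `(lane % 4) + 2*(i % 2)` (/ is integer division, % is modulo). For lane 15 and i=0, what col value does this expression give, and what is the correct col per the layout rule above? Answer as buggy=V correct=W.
`(lane % 4) + 2*(i % 2)`[15,0]->3
L=15->gid=15>>2=3, tid=15&3=3
[0]->row 3+0=3  col 3·2+0=6
col: 3 vs 6

buggy=3 correct=6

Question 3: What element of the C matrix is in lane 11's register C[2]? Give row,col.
10,6

lane 11=>11/4=2, 11 mod 4=3
i=2  r:2+8=>10  c:2·3+0=>6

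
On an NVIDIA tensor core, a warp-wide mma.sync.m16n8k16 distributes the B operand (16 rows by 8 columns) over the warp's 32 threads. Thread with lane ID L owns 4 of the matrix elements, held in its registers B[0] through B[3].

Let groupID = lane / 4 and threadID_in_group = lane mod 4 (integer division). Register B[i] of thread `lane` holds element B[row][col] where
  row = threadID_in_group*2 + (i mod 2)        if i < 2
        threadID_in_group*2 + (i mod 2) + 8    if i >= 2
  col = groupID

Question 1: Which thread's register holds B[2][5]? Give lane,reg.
21,0

c=5→G=5  r=2→rhi=0,T=1,p=0
L=5*4+1=21  i=0*2+0=0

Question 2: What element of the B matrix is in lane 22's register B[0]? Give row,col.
22: gr=5,th=2
[0] (2*2+0+0,5) = (4,5)

4,5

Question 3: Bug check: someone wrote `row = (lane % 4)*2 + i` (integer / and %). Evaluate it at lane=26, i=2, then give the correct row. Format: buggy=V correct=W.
buggy=6 correct=12

`(lane % 4)*2 + i`[26,2]=>6
lane 26: grp=6 (26/4), tig=2 (26%4)
i=2: r=2*2+0+8=12, c=grp=6
row: 6 vs 12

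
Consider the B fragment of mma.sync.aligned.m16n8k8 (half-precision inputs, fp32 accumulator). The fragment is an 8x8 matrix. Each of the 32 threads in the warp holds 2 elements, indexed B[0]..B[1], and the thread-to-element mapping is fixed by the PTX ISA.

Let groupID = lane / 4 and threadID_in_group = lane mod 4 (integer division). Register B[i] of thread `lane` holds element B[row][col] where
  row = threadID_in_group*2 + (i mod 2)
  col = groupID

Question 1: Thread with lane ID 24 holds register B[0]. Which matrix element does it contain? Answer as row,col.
lane 24->24/4=6, 24 mod 4=0
i=0  r:2·0+0->0  c:6

0,6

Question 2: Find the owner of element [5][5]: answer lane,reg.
c=5→G=5  r=5→T=2,p=1
L=5*4+2=22  i=1=1

22,1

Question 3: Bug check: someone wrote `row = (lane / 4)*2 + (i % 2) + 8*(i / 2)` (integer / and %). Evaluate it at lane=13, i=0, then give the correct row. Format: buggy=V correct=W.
`(lane / 4)*2 + (i % 2) + 8*(i / 2)`[13,0]⇒6
13: gr=3,th=1
[0] (1*2+0,3) = (2,3)
row: 6 vs 2

buggy=6 correct=2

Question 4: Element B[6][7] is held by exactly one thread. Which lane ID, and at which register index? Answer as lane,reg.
31,0

c=7→G=7  r=6→T=3,p=0
L=7*4+3=31  i=0=0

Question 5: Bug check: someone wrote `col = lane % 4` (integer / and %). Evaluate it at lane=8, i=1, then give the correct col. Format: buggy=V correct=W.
`lane % 4`[8,1]->0
lane 8: gid=2 (8/4), tid=0 (8%4)
i=1: r=0*2+1=1, c=gid=2
col: 0 vs 2

buggy=0 correct=2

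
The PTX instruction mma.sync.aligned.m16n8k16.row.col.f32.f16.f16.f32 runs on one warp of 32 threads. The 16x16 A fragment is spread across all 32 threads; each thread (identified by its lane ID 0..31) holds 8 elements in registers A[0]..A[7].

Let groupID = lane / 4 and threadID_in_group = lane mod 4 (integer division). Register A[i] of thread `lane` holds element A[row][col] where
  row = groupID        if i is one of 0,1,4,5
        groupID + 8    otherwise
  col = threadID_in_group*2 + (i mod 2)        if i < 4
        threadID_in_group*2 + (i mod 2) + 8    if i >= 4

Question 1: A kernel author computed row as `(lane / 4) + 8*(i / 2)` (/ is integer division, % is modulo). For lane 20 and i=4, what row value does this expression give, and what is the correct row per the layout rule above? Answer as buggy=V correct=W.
buggy=21 correct=5

`(lane / 4) + 8*(i / 2)`[20,4]→21
lane 20: G=5 (20/4), T=0 (20%4)
i=4: r=5+0=5, c=0*2+0+8=8
row: 21 vs 5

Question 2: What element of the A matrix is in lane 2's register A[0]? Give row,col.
0,4

2: G=0,T=2
[0] (0+0,2*2+0+0) = (0,4)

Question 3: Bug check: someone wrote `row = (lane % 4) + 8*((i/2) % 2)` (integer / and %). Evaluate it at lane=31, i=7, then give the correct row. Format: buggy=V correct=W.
`(lane % 4) + 8*((i/2) % 2)`[31,7]⇒11
31: gr=7,th=3
[7] (7+8,3*2+1+8) = (15,15)
row: 11 vs 15

buggy=11 correct=15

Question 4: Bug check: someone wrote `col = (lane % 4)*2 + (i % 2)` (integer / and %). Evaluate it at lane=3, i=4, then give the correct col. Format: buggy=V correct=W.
buggy=6 correct=14

`(lane % 4)*2 + (i % 2)`[3,4]->6
L=3->gid=3>>2=0, tid=3&3=3
[4]->row 0+0=0  col 3·2+0+8=14
col: 6 vs 14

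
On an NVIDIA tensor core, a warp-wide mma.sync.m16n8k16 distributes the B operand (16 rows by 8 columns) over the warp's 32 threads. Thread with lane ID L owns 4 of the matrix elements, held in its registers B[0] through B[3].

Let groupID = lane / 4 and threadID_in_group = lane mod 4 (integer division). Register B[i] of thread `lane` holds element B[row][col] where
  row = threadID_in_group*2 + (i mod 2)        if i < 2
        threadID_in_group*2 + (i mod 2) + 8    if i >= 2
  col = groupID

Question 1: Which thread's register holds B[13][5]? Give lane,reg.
22,3

c=5→G=5  r=13→rhi=1,T=2,p=1
L=5*4+2=22  i=1*2+1=3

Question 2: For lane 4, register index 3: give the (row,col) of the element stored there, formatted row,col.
9,1

lane 4: g=1 (4/4), t=0 (4%4)
i=3: r=0*2+1+8=9, c=g=1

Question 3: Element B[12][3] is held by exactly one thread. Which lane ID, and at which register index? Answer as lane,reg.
14,2

c=3->g=3  r=12->rb=1,t=2,b0=0
L=3*4+2=14  i=1*2+0=2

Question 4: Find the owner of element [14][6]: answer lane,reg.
27,2

c:6=>grp=6  r:14=>rB=1,tig=3,lo=0
L=6*4+3=27  i=1*2+0=2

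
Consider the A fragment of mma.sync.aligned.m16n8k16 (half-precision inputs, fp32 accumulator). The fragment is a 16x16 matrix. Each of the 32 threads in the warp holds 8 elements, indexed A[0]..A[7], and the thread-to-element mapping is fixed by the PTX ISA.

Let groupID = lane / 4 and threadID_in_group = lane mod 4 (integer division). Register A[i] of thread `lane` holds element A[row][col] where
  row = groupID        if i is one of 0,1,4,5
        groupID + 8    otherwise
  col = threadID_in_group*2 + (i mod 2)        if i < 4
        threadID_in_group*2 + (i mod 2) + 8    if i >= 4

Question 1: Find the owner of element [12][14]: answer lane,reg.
r=12->g=4,rb=1  c=14->cb=1,t=3,b0=0
L=4*4+3=19  i=1*4+1*2+0=6

19,6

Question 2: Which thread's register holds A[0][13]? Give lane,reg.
r: 0->gid=0,r8=0  c: 13->c8=1,tid=2,i&1=1
L=0*4+2=2  i=1*4+0*2+1=5

2,5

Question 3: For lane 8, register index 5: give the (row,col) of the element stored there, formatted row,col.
2,9

lane 8: grp=2 (8/4), tig=0 (8%4)
i=5: r=2+0=2, c=0*2+1+8=9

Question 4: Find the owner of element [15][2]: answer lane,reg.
29,2

r=15->g=7,rb=1  c=2->cb=0,t=1,b0=0
L=7*4+1=29  i=0*4+1*2+0=2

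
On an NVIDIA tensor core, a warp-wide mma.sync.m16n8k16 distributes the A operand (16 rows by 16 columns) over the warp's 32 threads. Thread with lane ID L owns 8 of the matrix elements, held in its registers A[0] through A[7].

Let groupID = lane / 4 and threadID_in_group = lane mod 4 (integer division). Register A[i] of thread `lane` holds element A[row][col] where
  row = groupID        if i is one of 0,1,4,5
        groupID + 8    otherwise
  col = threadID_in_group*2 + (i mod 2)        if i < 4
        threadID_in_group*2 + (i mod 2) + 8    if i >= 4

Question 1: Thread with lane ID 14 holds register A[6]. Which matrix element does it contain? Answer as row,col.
11,12

lane 14: gid=3 (14/4), tid=2 (14%4)
i=6: r=3+8=11, c=2*2+0+8=12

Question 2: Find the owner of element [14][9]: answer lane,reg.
24,7

r=14→G=6,rhi=1  c=9→chi=1,T=0,p=1
L=6*4+0=24  i=1*4+1*2+1=7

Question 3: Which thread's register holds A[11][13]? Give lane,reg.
14,7

r=11⇒gr=3,Rb=1  c=13⇒Cb=1,th=2,odd=1
L=3*4+2=14  i=1*4+1*2+1=7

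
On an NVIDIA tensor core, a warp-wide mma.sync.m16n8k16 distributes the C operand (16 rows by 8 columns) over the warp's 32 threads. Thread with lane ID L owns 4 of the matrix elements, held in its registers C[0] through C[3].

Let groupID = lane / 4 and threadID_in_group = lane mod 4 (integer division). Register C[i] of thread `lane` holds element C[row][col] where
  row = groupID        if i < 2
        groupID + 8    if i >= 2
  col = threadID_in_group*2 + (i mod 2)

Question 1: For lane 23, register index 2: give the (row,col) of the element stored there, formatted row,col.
lane 23: g=5 (23/4), t=3 (23%4)
i=2: r=5+8=13, c=3*2+0=6

13,6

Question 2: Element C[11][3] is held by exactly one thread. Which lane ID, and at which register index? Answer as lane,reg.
r=11⇒gr=3,Rb=1  c=3⇒th=1,odd=1
L=3*4+1=13  i=1*2+1=3

13,3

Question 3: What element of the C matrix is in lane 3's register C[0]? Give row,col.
0,6

lane 3=>3/4=0, 3 mod 4=3
i=0  r:0+0=>0  c:2·3+0=>6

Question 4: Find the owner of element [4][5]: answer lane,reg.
r: 4->gid=4,r8=0  c: 5->tid=2,i&1=1
L=4*4+2=18  i=0*2+1=1

18,1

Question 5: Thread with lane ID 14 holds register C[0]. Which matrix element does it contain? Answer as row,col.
3,4

14: G=3,T=2
[0] (3+0,2*2+0) = (3,4)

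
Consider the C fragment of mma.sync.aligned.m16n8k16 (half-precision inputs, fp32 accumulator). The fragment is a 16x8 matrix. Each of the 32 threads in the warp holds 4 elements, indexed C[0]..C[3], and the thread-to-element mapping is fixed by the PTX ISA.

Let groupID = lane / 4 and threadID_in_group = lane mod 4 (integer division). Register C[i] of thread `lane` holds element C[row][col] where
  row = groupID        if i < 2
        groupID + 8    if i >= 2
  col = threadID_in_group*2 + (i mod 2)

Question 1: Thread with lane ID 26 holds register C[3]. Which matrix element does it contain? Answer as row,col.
14,5

L=26⇒gr=26>>2=6, th=26&3=2
[3]⇒row 6+8=14  col 2·2+1=5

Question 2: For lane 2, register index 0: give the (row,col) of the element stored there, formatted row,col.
lane 2: G=0 (2/4), T=2 (2%4)
i=0: r=0+0=0, c=2*2+0=4

0,4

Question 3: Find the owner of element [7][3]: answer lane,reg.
r=7→G=7,rhi=0  c=3→T=1,p=1
L=7*4+1=29  i=0*2+1=1

29,1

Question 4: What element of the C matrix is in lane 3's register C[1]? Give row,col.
lane 3->3/4=0, 3 mod 4=3
i=1  r:0+0->0  c:2·3+1->7

0,7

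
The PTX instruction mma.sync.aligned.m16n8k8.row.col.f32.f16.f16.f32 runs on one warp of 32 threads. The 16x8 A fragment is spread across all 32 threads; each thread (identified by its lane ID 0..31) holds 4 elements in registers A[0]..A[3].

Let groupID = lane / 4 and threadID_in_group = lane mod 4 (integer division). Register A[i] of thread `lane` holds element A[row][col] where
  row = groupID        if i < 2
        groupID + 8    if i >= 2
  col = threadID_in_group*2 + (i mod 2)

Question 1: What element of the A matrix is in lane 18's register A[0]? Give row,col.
lane 18->18/4=4, 18 mod 4=2
i=0  r:4+0->4  c:2·2+0->4

4,4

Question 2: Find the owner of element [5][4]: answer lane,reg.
22,0

r=5⇒gr=5,Rb=0  c=4⇒th=2,odd=0
L=5*4+2=22  i=0*2+0=0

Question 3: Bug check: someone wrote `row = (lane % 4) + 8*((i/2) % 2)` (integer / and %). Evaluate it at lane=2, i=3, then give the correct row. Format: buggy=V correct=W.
buggy=10 correct=8

`(lane % 4) + 8*((i/2) % 2)`[2,3]⇒10
2: gr=0,th=2
[3] (0+8,2*2+1) = (8,5)
row: 10 vs 8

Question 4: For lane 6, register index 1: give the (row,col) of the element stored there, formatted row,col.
6: g=1,t=2
[1] (1+0,2*2+1) = (1,5)

1,5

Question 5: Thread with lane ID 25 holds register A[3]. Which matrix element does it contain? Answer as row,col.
14,3

lane 25->25/4=6, 25 mod 4=1
i=3  r:6+8->14  c:2·1+1->3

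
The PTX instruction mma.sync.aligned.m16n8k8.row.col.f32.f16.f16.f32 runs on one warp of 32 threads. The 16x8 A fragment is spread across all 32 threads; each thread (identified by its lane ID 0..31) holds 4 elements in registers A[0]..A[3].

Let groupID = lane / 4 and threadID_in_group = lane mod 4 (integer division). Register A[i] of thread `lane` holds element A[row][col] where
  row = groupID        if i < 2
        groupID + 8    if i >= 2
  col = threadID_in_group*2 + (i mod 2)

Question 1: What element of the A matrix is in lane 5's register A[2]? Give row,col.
9,2

L=5⇒gr=5>>2=1, th=5&3=1
[2]⇒row 1+8=9  col 1·2+0=2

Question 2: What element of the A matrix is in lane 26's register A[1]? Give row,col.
6,5

lane 26: G=6 (26/4), T=2 (26%4)
i=1: r=6+0=6, c=2*2+1=5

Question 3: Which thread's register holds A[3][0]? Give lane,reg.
r: 3->gid=3,r8=0  c: 0->tid=0,i&1=0
L=3*4+0=12  i=0*2+0=0

12,0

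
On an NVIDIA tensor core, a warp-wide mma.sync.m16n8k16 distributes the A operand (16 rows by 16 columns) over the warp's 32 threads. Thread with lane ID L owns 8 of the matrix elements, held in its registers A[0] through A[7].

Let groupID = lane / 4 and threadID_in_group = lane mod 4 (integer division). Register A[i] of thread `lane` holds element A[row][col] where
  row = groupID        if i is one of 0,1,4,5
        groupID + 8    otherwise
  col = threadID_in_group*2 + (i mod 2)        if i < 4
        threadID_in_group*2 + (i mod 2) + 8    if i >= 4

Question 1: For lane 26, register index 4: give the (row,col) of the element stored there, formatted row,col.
6,12

lane 26: grp=6 (26/4), tig=2 (26%4)
i=4: r=6+0=6, c=2*2+0+8=12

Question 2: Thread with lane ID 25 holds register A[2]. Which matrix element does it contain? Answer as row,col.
L=25→G=25>>2=6, T=25&3=1
[2]→row 6+8=14  col 1·2+0+0=2

14,2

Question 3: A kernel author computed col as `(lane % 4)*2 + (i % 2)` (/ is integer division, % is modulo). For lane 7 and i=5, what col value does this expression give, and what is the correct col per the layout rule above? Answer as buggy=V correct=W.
`(lane % 4)*2 + (i % 2)`[7,5]→7
lane 7→7/4=1, 7 mod 4=3
i=5  r:1+0→1  c:2·3+1+8→15
col: 7 vs 15

buggy=7 correct=15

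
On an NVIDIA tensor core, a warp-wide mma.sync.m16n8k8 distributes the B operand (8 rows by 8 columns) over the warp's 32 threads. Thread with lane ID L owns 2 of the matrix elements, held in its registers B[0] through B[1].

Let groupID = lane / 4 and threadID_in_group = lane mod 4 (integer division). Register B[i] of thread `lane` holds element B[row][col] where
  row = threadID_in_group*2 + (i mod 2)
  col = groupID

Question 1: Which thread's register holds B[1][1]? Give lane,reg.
c=1⇒gr=1  r=1⇒th=0,odd=1
L=1*4+0=4  i=1=1

4,1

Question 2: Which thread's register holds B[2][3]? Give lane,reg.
13,0

c:3=>grp=3  r:2=>tig=1,lo=0
L=3*4+1=13  i=0=0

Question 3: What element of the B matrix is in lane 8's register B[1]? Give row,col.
8: g=2,t=0
[1] (0*2+1,2) = (1,2)

1,2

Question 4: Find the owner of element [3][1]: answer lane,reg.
c=1->g=1  r=3->t=1,b0=1
L=1*4+1=5  i=1=1

5,1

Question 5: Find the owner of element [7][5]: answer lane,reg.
c=5⇒gr=5  r=7⇒th=3,odd=1
L=5*4+3=23  i=1=1

23,1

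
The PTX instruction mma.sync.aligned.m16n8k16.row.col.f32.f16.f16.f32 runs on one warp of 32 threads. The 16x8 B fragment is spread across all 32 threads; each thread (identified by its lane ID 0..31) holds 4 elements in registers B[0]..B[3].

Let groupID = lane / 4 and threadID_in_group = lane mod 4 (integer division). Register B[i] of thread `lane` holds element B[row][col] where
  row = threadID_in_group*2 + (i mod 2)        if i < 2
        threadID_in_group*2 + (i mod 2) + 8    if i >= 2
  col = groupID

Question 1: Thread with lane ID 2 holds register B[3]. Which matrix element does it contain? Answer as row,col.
13,0

lane 2→2/4=0, 2 mod 4=2
i=3  r:2·2+1+8→13  c:0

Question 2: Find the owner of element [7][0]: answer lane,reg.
c=0->g=0  r=7->rb=0,t=3,b0=1
L=0*4+3=3  i=0*2+1=1

3,1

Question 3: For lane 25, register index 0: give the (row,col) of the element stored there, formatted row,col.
lane 25->25/4=6, 25 mod 4=1
i=0  r:2·1+0+0->2  c:6

2,6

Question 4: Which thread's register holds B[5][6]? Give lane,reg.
c=6->g=6  r=5->rb=0,t=2,b0=1
L=6*4+2=26  i=0*2+1=1

26,1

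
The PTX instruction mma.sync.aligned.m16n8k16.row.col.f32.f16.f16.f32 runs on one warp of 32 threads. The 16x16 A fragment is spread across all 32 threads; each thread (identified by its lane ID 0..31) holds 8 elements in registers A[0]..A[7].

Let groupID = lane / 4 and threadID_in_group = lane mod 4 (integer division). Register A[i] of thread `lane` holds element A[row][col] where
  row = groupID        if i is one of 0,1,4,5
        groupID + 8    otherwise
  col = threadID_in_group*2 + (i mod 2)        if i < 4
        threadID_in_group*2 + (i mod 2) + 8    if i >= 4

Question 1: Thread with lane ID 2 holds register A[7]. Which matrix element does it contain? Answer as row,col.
2: gr=0,th=2
[7] (0+8,2*2+1+8) = (8,13)

8,13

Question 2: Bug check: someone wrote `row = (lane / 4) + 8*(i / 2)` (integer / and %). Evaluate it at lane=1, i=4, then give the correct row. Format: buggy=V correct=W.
`(lane / 4) + 8*(i / 2)`[1,4]=>16
1: grp=0,tig=1
[4] (0+0,1*2+0+8) = (0,10)
row: 16 vs 0

buggy=16 correct=0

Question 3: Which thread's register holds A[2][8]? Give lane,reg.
8,4

r=2→G=2,rhi=0  c=8→chi=1,T=0,p=0
L=2*4+0=8  i=1*4+0*2+0=4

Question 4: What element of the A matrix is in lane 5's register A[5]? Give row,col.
1,11

L=5=>grp=5>>2=1, tig=5&3=1
[5]=>row 1+0=1  col 1·2+1+8=11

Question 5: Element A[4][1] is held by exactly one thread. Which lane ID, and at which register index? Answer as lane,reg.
16,1

r=4⇒gr=4,Rb=0  c=1⇒Cb=0,th=0,odd=1
L=4*4+0=16  i=0*4+0*2+1=1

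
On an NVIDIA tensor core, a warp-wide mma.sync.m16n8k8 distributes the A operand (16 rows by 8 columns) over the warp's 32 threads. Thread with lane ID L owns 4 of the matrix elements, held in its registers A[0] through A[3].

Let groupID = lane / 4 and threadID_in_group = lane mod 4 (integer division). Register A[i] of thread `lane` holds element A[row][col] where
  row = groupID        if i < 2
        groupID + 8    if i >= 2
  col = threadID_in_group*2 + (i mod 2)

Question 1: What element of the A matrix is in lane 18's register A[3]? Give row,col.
lane 18->18/4=4, 18 mod 4=2
i=3  r:4+8->12  c:2·2+1->5

12,5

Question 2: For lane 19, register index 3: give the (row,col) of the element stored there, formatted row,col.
lane 19: grp=4 (19/4), tig=3 (19%4)
i=3: r=4+8=12, c=3*2+1=7

12,7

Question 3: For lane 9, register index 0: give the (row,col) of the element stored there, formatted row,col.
lane 9: g=2 (9/4), t=1 (9%4)
i=0: r=2+0=2, c=1*2+0=2

2,2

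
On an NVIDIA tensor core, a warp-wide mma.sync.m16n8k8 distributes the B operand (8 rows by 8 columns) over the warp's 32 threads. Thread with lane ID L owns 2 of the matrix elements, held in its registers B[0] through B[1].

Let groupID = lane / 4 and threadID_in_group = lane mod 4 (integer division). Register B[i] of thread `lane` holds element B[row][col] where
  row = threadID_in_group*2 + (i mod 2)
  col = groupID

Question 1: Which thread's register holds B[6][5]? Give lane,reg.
c: 5->gid=5  r: 6->tid=3,i&1=0
L=5*4+3=23  i=0=0

23,0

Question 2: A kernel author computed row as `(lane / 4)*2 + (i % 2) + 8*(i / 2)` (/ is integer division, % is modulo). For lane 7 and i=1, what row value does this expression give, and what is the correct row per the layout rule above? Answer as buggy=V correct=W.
`(lane / 4)*2 + (i % 2) + 8*(i / 2)`[7,1]=>3
L=7=>grp=7>>2=1, tig=7&3=3
[1]=>row 3·2+1=7  col grp=1
row: 3 vs 7

buggy=3 correct=7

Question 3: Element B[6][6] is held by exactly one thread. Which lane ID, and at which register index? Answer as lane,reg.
c=6⇒gr=6  r=6⇒th=3,odd=0
L=6*4+3=27  i=0=0

27,0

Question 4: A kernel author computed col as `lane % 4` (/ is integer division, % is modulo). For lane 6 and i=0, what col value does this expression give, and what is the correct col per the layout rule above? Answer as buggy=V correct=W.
buggy=2 correct=1

`lane % 4`[6,0]->2
lane 6: gid=1 (6/4), tid=2 (6%4)
i=0: r=2*2+0=4, c=gid=1
col: 2 vs 1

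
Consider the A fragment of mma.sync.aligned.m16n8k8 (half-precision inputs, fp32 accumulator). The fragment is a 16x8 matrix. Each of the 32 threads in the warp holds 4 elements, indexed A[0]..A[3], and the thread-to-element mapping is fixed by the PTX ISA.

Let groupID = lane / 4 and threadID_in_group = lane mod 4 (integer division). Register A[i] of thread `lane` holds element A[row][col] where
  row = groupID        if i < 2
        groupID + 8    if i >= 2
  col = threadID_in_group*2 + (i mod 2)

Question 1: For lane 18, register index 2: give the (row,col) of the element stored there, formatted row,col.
L=18=>grp=18>>2=4, tig=18&3=2
[2]=>row 4+8=12  col 2·2+0=4

12,4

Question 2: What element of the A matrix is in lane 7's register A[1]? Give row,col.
1,7

7: grp=1,tig=3
[1] (1+0,3*2+1) = (1,7)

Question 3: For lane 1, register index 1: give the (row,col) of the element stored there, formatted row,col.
L=1→G=1>>2=0, T=1&3=1
[1]→row 0+0=0  col 1·2+1=3

0,3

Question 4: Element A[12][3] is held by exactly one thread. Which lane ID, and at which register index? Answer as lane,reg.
r: 12->gid=4,r8=1  c: 3->tid=1,i&1=1
L=4*4+1=17  i=1*2+1=3

17,3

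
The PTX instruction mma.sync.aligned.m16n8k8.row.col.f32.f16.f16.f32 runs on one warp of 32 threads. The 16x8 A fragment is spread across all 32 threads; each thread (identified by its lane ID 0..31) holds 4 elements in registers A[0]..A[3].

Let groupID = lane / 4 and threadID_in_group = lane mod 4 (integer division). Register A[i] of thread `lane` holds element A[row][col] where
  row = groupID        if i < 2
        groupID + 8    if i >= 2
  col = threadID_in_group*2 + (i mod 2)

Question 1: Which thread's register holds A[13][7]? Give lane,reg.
23,3

r=13->g=5,rb=1  c=7->t=3,b0=1
L=5*4+3=23  i=1*2+1=3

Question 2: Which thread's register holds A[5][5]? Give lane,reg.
22,1

r:5=>grp=5,rB=0  c:5=>tig=2,lo=1
L=5*4+2=22  i=0*2+1=1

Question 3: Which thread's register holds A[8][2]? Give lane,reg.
r=8⇒gr=0,Rb=1  c=2⇒th=1,odd=0
L=0*4+1=1  i=1*2+0=2

1,2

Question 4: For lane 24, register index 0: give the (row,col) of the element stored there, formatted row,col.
lane 24: g=6 (24/4), t=0 (24%4)
i=0: r=6+0=6, c=0*2+0=0

6,0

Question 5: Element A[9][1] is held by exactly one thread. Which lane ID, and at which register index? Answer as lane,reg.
4,3

r=9⇒gr=1,Rb=1  c=1⇒th=0,odd=1
L=1*4+0=4  i=1*2+1=3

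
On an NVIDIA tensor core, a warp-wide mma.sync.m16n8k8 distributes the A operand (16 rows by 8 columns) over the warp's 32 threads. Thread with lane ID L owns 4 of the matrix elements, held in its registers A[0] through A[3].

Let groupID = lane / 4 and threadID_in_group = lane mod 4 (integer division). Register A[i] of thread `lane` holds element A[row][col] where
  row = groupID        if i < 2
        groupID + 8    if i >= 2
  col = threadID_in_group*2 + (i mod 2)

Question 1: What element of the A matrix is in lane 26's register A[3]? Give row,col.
lane 26: g=6 (26/4), t=2 (26%4)
i=3: r=6+8=14, c=2*2+1=5

14,5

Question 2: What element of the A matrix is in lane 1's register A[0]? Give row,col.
lane 1->1/4=0, 1 mod 4=1
i=0  r:0+0->0  c:2·1+0->2

0,2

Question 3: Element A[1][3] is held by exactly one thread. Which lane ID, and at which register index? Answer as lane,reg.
r=1→G=1,rhi=0  c=3→T=1,p=1
L=1*4+1=5  i=0*2+1=1

5,1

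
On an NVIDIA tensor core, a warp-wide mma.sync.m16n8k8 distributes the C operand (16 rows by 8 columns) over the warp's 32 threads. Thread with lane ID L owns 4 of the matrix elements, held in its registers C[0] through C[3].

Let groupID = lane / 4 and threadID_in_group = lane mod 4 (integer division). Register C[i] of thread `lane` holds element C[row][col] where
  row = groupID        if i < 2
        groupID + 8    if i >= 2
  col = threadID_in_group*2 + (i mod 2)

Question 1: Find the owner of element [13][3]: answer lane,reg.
r=13->g=5,rb=1  c=3->t=1,b0=1
L=5*4+1=21  i=1*2+1=3

21,3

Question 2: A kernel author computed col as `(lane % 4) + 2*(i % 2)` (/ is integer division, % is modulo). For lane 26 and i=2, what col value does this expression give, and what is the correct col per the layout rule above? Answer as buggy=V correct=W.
buggy=2 correct=4

`(lane % 4) + 2*(i % 2)`[26,2]→2
lane 26: G=6 (26/4), T=2 (26%4)
i=2: r=6+8=14, c=2*2+0=4
col: 2 vs 4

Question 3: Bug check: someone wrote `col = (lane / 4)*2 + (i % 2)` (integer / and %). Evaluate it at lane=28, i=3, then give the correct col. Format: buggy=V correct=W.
`(lane / 4)*2 + (i % 2)`[28,3]->15
lane 28->28/4=7, 28 mod 4=0
i=3  r:7+8->15  c:2·0+1->1
col: 15 vs 1

buggy=15 correct=1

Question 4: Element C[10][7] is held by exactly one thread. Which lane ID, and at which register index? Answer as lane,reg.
11,3

r:10=>grp=2,rB=1  c:7=>tig=3,lo=1
L=2*4+3=11  i=1*2+1=3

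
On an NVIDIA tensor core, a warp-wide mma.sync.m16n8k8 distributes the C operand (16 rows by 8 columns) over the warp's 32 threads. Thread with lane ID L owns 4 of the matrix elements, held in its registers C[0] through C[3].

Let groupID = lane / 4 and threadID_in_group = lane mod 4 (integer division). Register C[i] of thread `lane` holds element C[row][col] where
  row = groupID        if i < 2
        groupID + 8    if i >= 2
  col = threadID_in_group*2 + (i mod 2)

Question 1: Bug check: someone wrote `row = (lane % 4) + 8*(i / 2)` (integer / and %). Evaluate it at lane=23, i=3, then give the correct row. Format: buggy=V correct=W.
buggy=11 correct=13

`(lane % 4) + 8*(i / 2)`[23,3]->11
L=23->g=23>>2=5, t=23&3=3
[3]->row 5+8=13  col 3·2+1=7
row: 11 vs 13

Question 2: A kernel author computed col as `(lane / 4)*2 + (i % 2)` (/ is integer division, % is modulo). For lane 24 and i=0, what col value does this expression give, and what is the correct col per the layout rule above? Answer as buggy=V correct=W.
buggy=12 correct=0

`(lane / 4)*2 + (i % 2)`[24,0]->12
24: gid=6,tid=0
[0] (6+0,0*2+0) = (6,0)
col: 12 vs 0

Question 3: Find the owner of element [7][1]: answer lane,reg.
28,1

r=7->g=7,rb=0  c=1->t=0,b0=1
L=7*4+0=28  i=0*2+1=1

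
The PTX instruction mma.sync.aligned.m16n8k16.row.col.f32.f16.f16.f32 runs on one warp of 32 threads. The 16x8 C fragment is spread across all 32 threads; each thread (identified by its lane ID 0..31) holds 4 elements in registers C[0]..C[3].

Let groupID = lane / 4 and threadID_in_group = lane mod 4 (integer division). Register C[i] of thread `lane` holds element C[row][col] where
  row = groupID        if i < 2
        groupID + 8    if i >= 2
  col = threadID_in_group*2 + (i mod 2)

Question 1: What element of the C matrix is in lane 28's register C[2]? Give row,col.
28: gid=7,tid=0
[2] (7+8,0*2+0) = (15,0)

15,0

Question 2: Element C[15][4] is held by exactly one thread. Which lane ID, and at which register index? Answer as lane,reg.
r:15=>grp=7,rB=1  c:4=>tig=2,lo=0
L=7*4+2=30  i=1*2+0=2

30,2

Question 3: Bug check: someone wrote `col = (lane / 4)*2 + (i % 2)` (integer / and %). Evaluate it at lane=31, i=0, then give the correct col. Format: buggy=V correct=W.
buggy=14 correct=6

`(lane / 4)*2 + (i % 2)`[31,0]⇒14
lane 31⇒31/4=7, 31 mod 4=3
i=0  r:7+0⇒7  c:2·3+0⇒6
col: 14 vs 6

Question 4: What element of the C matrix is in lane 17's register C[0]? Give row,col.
17: G=4,T=1
[0] (4+0,1*2+0) = (4,2)

4,2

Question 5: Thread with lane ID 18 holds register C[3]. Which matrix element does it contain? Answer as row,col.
12,5

18: gid=4,tid=2
[3] (4+8,2*2+1) = (12,5)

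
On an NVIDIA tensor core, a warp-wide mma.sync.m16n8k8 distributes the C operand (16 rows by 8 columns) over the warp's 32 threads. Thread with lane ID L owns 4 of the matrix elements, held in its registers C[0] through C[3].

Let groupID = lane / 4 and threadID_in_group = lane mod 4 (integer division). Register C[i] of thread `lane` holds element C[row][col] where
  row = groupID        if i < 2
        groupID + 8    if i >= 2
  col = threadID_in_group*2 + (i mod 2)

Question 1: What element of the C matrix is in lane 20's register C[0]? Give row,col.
lane 20->20/4=5, 20 mod 4=0
i=0  r:5+0->5  c:2·0+0->0

5,0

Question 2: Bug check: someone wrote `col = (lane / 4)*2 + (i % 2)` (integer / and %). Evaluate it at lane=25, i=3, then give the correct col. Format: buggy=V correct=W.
buggy=13 correct=3

`(lane / 4)*2 + (i % 2)`[25,3]→13
lane 25: G=6 (25/4), T=1 (25%4)
i=3: r=6+8=14, c=1*2+1=3
col: 13 vs 3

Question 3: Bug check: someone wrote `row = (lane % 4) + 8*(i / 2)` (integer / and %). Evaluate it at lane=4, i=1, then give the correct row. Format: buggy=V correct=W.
`(lane % 4) + 8*(i / 2)`[4,1]⇒0
lane 4: gr=1 (4/4), th=0 (4%4)
i=1: r=1+0=1, c=0*2+1=1
row: 0 vs 1

buggy=0 correct=1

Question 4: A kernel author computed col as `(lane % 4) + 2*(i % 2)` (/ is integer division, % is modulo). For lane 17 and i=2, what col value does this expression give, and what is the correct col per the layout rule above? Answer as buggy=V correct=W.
`(lane % 4) + 2*(i % 2)`[17,2]→1
L=17→G=17>>2=4, T=17&3=1
[2]→row 4+8=12  col 1·2+0=2
col: 1 vs 2

buggy=1 correct=2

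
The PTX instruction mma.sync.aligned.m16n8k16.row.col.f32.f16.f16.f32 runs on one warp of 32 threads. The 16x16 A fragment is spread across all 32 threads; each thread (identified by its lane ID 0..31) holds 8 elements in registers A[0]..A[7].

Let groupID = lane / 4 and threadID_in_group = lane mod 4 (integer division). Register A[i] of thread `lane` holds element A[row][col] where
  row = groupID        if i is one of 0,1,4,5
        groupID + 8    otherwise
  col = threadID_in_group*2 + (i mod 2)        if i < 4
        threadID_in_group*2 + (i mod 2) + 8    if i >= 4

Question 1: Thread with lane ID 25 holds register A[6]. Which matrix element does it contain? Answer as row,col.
14,10

25: g=6,t=1
[6] (6+8,1*2+0+8) = (14,10)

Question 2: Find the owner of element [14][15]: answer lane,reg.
27,7

r=14→G=6,rhi=1  c=15→chi=1,T=3,p=1
L=6*4+3=27  i=1*4+1*2+1=7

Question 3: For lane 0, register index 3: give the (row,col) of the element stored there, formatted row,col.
L=0⇒gr=0>>2=0, th=0&3=0
[3]⇒row 0+8=8  col 0·2+1+0=1

8,1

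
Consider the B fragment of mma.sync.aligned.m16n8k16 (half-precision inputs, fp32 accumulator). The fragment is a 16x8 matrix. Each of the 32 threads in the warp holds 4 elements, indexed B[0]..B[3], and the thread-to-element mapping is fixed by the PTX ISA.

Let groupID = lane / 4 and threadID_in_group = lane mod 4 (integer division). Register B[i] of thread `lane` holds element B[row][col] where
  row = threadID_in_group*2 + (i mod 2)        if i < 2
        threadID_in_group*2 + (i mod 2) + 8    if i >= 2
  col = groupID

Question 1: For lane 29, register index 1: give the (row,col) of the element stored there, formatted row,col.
3,7

L=29->gid=29>>2=7, tid=29&3=1
[1]->row 1·2+1+0=3  col gid=7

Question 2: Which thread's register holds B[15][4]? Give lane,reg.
19,3

c=4->g=4  r=15->rb=1,t=3,b0=1
L=4*4+3=19  i=1*2+1=3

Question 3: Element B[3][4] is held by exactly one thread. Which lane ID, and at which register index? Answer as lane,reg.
17,1

c: 4->gid=4  r: 3->r8=0,tid=1,i&1=1
L=4*4+1=17  i=0*2+1=1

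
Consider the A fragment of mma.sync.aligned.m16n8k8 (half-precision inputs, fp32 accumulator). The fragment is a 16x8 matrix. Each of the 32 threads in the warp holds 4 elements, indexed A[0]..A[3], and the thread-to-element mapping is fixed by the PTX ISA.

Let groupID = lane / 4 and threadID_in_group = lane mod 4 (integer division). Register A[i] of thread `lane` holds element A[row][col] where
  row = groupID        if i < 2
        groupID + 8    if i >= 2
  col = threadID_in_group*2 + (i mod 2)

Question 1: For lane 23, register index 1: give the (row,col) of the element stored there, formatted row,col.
L=23->gid=23>>2=5, tid=23&3=3
[1]->row 5+0=5  col 3·2+1=7

5,7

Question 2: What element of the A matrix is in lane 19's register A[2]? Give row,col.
12,6

L=19⇒gr=19>>2=4, th=19&3=3
[2]⇒row 4+8=12  col 3·2+0=6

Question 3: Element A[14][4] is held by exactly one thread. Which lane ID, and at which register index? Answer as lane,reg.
r=14⇒gr=6,Rb=1  c=4⇒th=2,odd=0
L=6*4+2=26  i=1*2+0=2

26,2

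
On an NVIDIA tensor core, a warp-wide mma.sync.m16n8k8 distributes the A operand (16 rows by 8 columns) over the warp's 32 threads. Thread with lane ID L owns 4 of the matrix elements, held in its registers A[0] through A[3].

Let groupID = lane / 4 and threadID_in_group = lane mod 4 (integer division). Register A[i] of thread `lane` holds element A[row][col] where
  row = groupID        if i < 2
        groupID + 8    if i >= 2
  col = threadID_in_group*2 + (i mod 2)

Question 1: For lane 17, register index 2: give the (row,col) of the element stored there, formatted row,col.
L=17->g=17>>2=4, t=17&3=1
[2]->row 4+8=12  col 1·2+0=2

12,2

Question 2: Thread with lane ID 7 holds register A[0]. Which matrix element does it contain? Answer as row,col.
1,6

L=7->gid=7>>2=1, tid=7&3=3
[0]->row 1+0=1  col 3·2+0=6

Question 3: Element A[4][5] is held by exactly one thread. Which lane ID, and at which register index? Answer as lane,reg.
18,1

r:4=>grp=4,rB=0  c:5=>tig=2,lo=1
L=4*4+2=18  i=0*2+1=1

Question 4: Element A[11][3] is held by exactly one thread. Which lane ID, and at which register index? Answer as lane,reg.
13,3

r: 11->gid=3,r8=1  c: 3->tid=1,i&1=1
L=3*4+1=13  i=1*2+1=3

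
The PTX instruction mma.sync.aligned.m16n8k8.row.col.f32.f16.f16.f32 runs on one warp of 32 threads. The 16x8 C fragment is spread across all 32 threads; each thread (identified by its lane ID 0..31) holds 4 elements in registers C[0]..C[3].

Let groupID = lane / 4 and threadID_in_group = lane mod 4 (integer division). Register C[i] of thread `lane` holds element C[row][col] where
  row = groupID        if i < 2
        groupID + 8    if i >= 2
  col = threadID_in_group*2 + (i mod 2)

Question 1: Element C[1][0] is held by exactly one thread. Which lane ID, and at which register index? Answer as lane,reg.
4,0

r=1→G=1,rhi=0  c=0→T=0,p=0
L=1*4+0=4  i=0*2+0=0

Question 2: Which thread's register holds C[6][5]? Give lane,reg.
r=6->g=6,rb=0  c=5->t=2,b0=1
L=6*4+2=26  i=0*2+1=1

26,1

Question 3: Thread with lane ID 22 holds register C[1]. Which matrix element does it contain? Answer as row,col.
5,5

lane 22: grp=5 (22/4), tig=2 (22%4)
i=1: r=5+0=5, c=2*2+1=5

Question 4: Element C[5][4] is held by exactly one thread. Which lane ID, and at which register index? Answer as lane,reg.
22,0

r=5->g=5,rb=0  c=4->t=2,b0=0
L=5*4+2=22  i=0*2+0=0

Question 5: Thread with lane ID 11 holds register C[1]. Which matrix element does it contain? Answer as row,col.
lane 11: g=2 (11/4), t=3 (11%4)
i=1: r=2+0=2, c=3*2+1=7

2,7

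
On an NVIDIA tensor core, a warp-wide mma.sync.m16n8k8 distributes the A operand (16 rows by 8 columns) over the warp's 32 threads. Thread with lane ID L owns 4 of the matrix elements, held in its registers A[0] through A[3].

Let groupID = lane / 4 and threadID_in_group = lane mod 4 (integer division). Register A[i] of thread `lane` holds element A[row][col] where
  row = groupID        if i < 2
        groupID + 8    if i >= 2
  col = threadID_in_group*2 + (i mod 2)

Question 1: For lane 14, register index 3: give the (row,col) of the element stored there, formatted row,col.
11,5

lane 14: gid=3 (14/4), tid=2 (14%4)
i=3: r=3+8=11, c=2*2+1=5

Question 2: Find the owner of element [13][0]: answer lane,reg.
20,2

r: 13->gid=5,r8=1  c: 0->tid=0,i&1=0
L=5*4+0=20  i=1*2+0=2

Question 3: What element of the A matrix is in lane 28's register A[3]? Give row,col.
15,1

lane 28: g=7 (28/4), t=0 (28%4)
i=3: r=7+8=15, c=0*2+1=1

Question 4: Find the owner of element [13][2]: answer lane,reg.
r=13->g=5,rb=1  c=2->t=1,b0=0
L=5*4+1=21  i=1*2+0=2

21,2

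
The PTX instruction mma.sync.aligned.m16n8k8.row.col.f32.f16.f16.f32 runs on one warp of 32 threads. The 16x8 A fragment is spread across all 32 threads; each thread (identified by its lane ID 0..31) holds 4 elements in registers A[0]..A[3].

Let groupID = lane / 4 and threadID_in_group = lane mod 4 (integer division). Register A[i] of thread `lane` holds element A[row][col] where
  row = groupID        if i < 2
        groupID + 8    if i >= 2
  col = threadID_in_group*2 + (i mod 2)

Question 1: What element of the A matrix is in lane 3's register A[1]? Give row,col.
0,7

lane 3: gid=0 (3/4), tid=3 (3%4)
i=1: r=0+0=0, c=3*2+1=7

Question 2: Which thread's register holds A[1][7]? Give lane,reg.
7,1

r:1=>grp=1,rB=0  c:7=>tig=3,lo=1
L=1*4+3=7  i=0*2+1=1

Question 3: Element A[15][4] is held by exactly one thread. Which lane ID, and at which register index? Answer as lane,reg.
30,2

r: 15->gid=7,r8=1  c: 4->tid=2,i&1=0
L=7*4+2=30  i=1*2+0=2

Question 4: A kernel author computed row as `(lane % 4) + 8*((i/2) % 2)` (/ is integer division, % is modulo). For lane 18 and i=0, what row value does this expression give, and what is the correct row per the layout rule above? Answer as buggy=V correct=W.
buggy=2 correct=4

`(lane % 4) + 8*((i/2) % 2)`[18,0]=>2
L=18=>grp=18>>2=4, tig=18&3=2
[0]=>row 4+0=4  col 2·2+0=4
row: 2 vs 4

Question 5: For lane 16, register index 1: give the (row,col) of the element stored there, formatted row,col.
4,1

L=16->gid=16>>2=4, tid=16&3=0
[1]->row 4+0=4  col 0·2+1=1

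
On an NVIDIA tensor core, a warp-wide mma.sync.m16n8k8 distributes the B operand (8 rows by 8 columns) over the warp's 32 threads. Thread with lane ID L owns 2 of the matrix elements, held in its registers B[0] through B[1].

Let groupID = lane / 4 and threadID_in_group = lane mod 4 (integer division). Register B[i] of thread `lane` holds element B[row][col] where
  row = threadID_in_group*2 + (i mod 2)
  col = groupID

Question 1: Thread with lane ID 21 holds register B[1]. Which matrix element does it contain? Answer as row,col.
3,5

21: g=5,t=1
[1] (1*2+1,5) = (3,5)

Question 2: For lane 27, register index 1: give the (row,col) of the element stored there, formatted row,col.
L=27->gid=27>>2=6, tid=27&3=3
[1]->row 3·2+1=7  col gid=6

7,6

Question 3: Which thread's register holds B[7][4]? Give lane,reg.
19,1

c=4⇒gr=4  r=7⇒th=3,odd=1
L=4*4+3=19  i=1=1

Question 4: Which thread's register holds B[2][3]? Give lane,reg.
c=3→G=3  r=2→T=1,p=0
L=3*4+1=13  i=0=0

13,0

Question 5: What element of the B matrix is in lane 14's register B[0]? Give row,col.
4,3

lane 14→14/4=3, 14 mod 4=2
i=0  r:2·2+0→4  c:3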